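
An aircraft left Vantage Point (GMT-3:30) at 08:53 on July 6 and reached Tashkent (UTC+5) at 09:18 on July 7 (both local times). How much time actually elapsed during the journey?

Tashkent is 8:30 ahead of Vantage Point.
Clock-face elapsed time (ignoring zones) is 24 hours 25 minutes.
Actual elapsed = 24 hours 25 minutes − 8:30 = 15 hours 55 minutes.

15 hours 55 minutes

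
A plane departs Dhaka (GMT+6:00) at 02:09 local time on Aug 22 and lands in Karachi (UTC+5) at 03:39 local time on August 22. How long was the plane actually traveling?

Karachi is 1:00 behind Dhaka.
Clock-face elapsed time (ignoring zones) is 1 hour 30 minutes.
Actual elapsed = 1 hour 30 minutes + 1:00 = 2 hours 30 minutes.

2 hours 30 minutes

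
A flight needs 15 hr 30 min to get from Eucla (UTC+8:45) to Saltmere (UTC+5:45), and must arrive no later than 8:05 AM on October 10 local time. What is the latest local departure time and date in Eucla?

Target arrival in UTC: 8:05 AM − 5:45 = 2:20 AM on Oct 10.
Subtract 15 hours and 30 minutes → departure 10:50 AM UTC on Oct 9.
Eucla is UTC+8:45: 10:50 AM + 8:45 = 7:35 PM on Oct 9.

7:35 PM on October 9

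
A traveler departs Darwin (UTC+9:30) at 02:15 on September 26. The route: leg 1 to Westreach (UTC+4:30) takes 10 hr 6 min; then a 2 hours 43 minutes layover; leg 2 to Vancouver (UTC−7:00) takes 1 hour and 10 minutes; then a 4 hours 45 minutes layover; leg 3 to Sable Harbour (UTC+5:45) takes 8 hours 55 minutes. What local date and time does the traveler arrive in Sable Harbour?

02:09 on September 27

Convert departure to UTC: 02:15 − 9:30 = 16:45 UTC on Sep 25.
Add 10 hours 6 minutes leg 1 → 02:51 UTC (Sep 26).
Add 2 hours 43 minutes layover in Westreach → 05:34 UTC.
Add 1 hour and 10 minutes leg 2 → 06:44 UTC.
Add 4 hours 45 minutes layover in Vancouver → 11:29 UTC.
Add 8 hours 55 minutes leg 3 → 20:24 UTC.
Sable Harbour is UTC+5:45, so local arrival = 20:24 + 5:45 = 02:09 on Sep 27.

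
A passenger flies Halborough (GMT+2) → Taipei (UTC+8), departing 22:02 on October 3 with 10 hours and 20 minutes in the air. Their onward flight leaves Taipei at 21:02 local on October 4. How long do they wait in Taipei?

Convert departure to UTC: 22:02 − 2:00 = 20:02 UTC on Oct 3.
Add 10 hours and 20 minutes flight time → 06:22 UTC (Oct 4).
Taipei is UTC+8:00, so local arrival = 06:22 + 8:00 = 14:22 on Oct 4.
Layover = 21:02 − 14:22 = 6 hours 40 minutes.

6 hours 40 minutes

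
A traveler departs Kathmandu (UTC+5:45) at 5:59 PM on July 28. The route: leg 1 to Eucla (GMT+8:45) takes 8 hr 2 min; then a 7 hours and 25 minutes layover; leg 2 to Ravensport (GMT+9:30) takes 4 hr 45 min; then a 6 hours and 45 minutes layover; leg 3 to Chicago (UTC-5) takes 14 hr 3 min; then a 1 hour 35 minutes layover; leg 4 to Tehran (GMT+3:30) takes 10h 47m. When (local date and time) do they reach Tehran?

9:06 PM on Jul 30

Convert departure to UTC: 5:59 PM − 5:45 = 12:14 PM UTC on Jul 28.
Add 8 hours 2 minutes leg 1 → 8:16 PM UTC.
Add 7 hours and 25 minutes layover in Eucla → 3:41 AM UTC (Jul 29).
Add 4 hours 45 minutes leg 2 → 8:26 AM UTC.
Add 6 hours and 45 minutes layover in Ravensport → 3:11 PM UTC.
Add 14 hours 3 minutes leg 3 → 5:14 AM UTC (Jul 30).
Add 1 hour 35 minutes layover in Chicago → 6:49 AM UTC.
Add 10 hours and 47 minutes leg 4 → 5:36 PM UTC.
Tehran is UTC+3:30, so local arrival = 5:36 PM + 3:30 = 9:06 PM on Jul 30.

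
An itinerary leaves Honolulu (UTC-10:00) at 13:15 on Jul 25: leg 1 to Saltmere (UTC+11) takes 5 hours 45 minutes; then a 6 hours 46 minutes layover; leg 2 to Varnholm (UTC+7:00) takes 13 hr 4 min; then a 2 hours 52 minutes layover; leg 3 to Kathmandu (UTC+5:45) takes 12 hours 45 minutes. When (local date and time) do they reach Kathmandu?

Convert departure to UTC: 13:15 + 10:00 = 23:15 UTC on Jul 25.
Add 5 hours 45 minutes leg 1 → 05:00 UTC (Jul 26).
Add 6 hours 46 minutes layover in Saltmere → 11:46 UTC.
Add 13 hours 4 minutes leg 2 → 00:50 UTC (Jul 27).
Add 2 hours 52 minutes layover in Varnholm → 03:42 UTC.
Add 12 hours 45 minutes leg 3 → 16:27 UTC.
Kathmandu is UTC+5:45, so local arrival = 16:27 + 5:45 = 22:12 on Jul 27.

22:12 on July 27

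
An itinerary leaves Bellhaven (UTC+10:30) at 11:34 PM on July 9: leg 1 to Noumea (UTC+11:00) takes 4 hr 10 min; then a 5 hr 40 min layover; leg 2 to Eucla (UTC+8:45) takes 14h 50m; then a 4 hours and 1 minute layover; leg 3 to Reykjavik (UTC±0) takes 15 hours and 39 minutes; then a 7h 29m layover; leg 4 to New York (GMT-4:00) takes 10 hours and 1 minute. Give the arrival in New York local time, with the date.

Convert departure to UTC: 11:34 PM − 10:30 = 1:04 PM UTC on Jul 9.
Add 4 hours and 10 minutes leg 1 → 5:14 PM UTC.
Add 5 hours and 40 minutes layover in Noumea → 10:54 PM UTC.
Add 14 hours and 50 minutes leg 2 → 1:44 PM UTC (Jul 10).
Add 4 hours and 1 minute layover in Eucla → 5:45 PM UTC.
Add 15 hours 39 minutes leg 3 → 9:24 AM UTC (Jul 11).
Add 7 hours and 29 minutes layover in Reykjavik → 4:53 PM UTC.
Add 10 hours 1 minute leg 4 → 2:54 AM UTC (Jul 12).
New York is UTC−4:00, so local arrival = 2:54 AM − 4:00 = 10:54 PM on Jul 11.

10:54 PM on July 11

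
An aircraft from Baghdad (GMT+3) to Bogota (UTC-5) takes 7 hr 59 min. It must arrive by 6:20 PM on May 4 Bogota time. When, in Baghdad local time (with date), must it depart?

6:21 PM on May 4

Target arrival in UTC: 6:20 PM + 5:00 = 11:20 PM on May 4.
Subtract 7 hours and 59 minutes → departure 3:21 PM UTC on May 4.
Baghdad is UTC+3:00: 3:21 PM + 3:00 = 6:21 PM on May 4.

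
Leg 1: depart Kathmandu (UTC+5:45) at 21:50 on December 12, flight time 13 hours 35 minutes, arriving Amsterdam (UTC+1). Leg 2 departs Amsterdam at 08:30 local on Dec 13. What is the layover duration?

1 hour 50 minutes

Convert departure to UTC: 21:50 − 5:45 = 16:05 UTC on Dec 12.
Add 13 hours 35 minutes flight time → 05:40 UTC (Dec 13).
Amsterdam is UTC+1:00, so local arrival = 05:40 + 1:00 = 06:40 on Dec 13.
Layover = 08:30 − 06:40 = 1 hour 50 minutes.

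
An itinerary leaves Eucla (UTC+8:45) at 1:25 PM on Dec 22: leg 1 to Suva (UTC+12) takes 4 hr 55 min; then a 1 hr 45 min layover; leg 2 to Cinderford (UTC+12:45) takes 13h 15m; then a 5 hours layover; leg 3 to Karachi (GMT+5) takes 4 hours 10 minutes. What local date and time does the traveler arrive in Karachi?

Convert departure to UTC: 1:25 PM − 8:45 = 4:40 AM UTC on Dec 22.
Add 4 hours 55 minutes leg 1 → 9:35 AM UTC.
Add 1 hour and 45 minutes layover in Suva → 11:20 AM UTC.
Add 13 hours and 15 minutes leg 2 → 12:35 AM UTC (Dec 23).
Add 5 hours layover in Cinderford → 5:35 AM UTC.
Add 4 hours 10 minutes leg 3 → 9:45 AM UTC.
Karachi is UTC+5:00, so local arrival = 9:45 AM + 5:00 = 2:45 PM on Dec 23.

2:45 PM on Dec 23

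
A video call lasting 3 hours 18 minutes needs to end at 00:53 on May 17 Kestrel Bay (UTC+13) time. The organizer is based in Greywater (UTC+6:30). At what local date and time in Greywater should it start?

Target end time in UTC: 00:53 − 13:00 = 11:53 on May 16.
Subtract 3 hours 18 minutes → start 08:35 UTC on May 16.
Greywater is UTC+6:30: 08:35 + 6:30 = 15:05 on May 16.

15:05 on May 16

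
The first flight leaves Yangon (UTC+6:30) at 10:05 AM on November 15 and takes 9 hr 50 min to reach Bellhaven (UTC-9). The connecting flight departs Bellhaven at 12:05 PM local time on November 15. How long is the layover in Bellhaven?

Convert departure to UTC: 10:05 AM − 6:30 = 3:35 AM UTC on Nov 15.
Add 9 hours 50 minutes flight time → 1:25 PM UTC.
Bellhaven is UTC−9:00, so local arrival = 1:25 PM − 9:00 = 4:25 AM on Nov 15.
Layover = 12:05 PM − 4:25 AM = 7 hours 40 minutes.

7 hours 40 minutes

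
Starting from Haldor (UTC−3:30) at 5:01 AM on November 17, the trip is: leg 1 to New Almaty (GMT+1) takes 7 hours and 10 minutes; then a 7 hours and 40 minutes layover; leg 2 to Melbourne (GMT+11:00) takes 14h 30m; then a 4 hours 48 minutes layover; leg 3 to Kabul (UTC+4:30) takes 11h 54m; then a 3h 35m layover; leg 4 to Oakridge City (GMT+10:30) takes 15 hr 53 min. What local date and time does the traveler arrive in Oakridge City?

Convert departure to UTC: 5:01 AM + 3:30 = 8:31 AM UTC on Nov 17.
Add 7 hours and 10 minutes leg 1 → 3:41 PM UTC.
Add 7 hours 40 minutes layover in New Almaty → 11:21 PM UTC.
Add 14 hours 30 minutes leg 2 → 1:51 PM UTC (Nov 18).
Add 4 hours and 48 minutes layover in Melbourne → 6:39 PM UTC.
Add 11 hours 54 minutes leg 3 → 6:33 AM UTC (Nov 19).
Add 3 hours 35 minutes layover in Kabul → 10:08 AM UTC.
Add 15 hours and 53 minutes leg 4 → 2:01 AM UTC (Nov 20).
Oakridge City is UTC+10:30, so local arrival = 2:01 AM + 10:30 = 12:31 PM on Nov 20.

12:31 PM on Nov 20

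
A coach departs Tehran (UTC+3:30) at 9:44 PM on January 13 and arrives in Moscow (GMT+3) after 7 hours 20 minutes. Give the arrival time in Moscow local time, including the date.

4:34 AM on January 14

Convert departure to UTC: 9:44 PM − 3:30 = 6:14 PM UTC on Jan 13.
Add 7 hours and 20 minutes travel time → 1:34 AM UTC (Jan 14).
Moscow is UTC+3:00, so local arrival = 1:34 AM + 3:00 = 4:34 AM on Jan 14.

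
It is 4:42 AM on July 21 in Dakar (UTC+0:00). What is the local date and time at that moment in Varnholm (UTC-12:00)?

Dakar is UTC+0 so that is 4:42 AM UTC.
Varnholm is UTC−12:00: 4:42 AM − 12:00 = 4:42 PM on Jul 20.

4:42 PM on Jul 20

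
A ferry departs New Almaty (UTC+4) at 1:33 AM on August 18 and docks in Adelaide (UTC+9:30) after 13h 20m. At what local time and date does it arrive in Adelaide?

8:23 PM on August 18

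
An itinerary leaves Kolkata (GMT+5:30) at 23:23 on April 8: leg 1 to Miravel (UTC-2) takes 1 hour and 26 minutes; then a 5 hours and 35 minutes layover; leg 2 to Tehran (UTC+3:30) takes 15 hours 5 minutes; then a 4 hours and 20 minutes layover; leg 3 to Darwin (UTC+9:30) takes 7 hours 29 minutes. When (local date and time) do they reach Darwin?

13:18 on April 10

Convert departure to UTC: 23:23 − 5:30 = 17:53 UTC on Apr 8.
Add 1 hour 26 minutes leg 1 → 19:19 UTC.
Add 5 hours 35 minutes layover in Miravel → 00:54 UTC (Apr 9).
Add 15 hours and 5 minutes leg 2 → 15:59 UTC.
Add 4 hours 20 minutes layover in Tehran → 20:19 UTC.
Add 7 hours and 29 minutes leg 3 → 03:48 UTC (Apr 10).
Darwin is UTC+9:30, so local arrival = 03:48 + 9:30 = 13:18 on Apr 10.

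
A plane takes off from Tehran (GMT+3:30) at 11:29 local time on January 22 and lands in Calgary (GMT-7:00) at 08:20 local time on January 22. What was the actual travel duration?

7 hours 21 minutes

Departure in UTC: 11:29 − 3:30 = 07:59 on Jan 22.
Arrival in UTC: 08:20 + 7:00 = 15:20 on Jan 22.
Elapsed = 15:20 − 07:59 = 7 hours 21 minutes.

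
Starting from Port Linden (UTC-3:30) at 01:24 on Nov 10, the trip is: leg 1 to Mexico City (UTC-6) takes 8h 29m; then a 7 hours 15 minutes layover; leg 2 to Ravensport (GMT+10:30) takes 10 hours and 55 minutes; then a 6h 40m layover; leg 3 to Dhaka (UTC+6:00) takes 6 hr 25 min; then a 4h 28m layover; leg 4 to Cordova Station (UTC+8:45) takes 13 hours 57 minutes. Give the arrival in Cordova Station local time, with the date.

Convert departure to UTC: 01:24 + 3:30 = 04:54 UTC on Nov 10.
Add 8 hours and 29 minutes leg 1 → 13:23 UTC.
Add 7 hours and 15 minutes layover in Mexico City → 20:38 UTC.
Add 10 hours and 55 minutes leg 2 → 07:33 UTC (Nov 11).
Add 6 hours 40 minutes layover in Ravensport → 14:13 UTC.
Add 6 hours 25 minutes leg 3 → 20:38 UTC.
Add 4 hours and 28 minutes layover in Dhaka → 01:06 UTC (Nov 12).
Add 13 hours 57 minutes leg 4 → 15:03 UTC.
Cordova Station is UTC+8:45, so local arrival = 15:03 + 8:45 = 23:48 on Nov 12.

23:48 on Nov 12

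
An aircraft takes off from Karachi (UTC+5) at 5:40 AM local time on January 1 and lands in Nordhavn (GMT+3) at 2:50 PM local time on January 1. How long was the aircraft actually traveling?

11 hours 10 minutes

Nordhavn is 2:00 behind Karachi.
Clock-face elapsed time (ignoring zones) is 9 hours 10 minutes.
Actual elapsed = 9 hours 10 minutes + 2:00 = 11 hours 10 minutes.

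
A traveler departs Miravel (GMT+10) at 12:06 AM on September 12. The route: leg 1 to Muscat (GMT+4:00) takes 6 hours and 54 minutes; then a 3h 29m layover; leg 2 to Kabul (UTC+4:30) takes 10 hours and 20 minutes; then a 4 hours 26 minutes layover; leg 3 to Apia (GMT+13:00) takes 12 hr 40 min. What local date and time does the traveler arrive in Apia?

Convert departure to UTC: 12:06 AM − 10:00 = 2:06 PM UTC on Sep 11.
Add 6 hours and 54 minutes leg 1 → 9:00 PM UTC.
Add 3 hours 29 minutes layover in Muscat → 12:29 AM UTC (Sep 12).
Add 10 hours 20 minutes leg 2 → 10:49 AM UTC.
Add 4 hours 26 minutes layover in Kabul → 3:15 PM UTC.
Add 12 hours 40 minutes leg 3 → 3:55 AM UTC (Sep 13).
Apia is UTC+13:00, so local arrival = 3:55 AM + 13:00 = 4:55 PM on Sep 13.

4:55 PM on Sep 13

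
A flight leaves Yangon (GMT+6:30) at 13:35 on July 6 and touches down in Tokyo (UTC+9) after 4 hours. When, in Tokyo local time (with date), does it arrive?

Convert departure to UTC: 13:35 − 6:30 = 07:05 UTC on Jul 6.
Add 4 hours travel time → 11:05 UTC.
Tokyo is UTC+9:00, so local arrival = 11:05 + 9:00 = 20:05 on Jul 6.

20:05 on July 6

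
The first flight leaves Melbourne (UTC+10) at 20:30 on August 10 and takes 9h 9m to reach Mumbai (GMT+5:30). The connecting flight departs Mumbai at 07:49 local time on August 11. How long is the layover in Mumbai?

Convert departure to UTC: 20:30 − 10:00 = 10:30 UTC on Aug 10.
Add 9 hours and 9 minutes flight time → 19:39 UTC.
Mumbai is UTC+5:30, so local arrival = 19:39 + 5:30 = 01:09 on Aug 11.
Layover = 07:49 − 01:09 = 6 hours 40 minutes.

6 hours 40 minutes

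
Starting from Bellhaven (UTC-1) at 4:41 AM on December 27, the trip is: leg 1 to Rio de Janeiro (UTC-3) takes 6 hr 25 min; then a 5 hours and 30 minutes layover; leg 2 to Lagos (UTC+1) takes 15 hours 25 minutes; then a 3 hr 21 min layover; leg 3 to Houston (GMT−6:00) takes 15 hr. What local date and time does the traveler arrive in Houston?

Convert departure to UTC: 4:41 AM + 1:00 = 5:41 AM UTC on Dec 27.
Add 6 hours and 25 minutes leg 1 → 12:06 PM UTC.
Add 5 hours and 30 minutes layover in Rio de Janeiro → 5:36 PM UTC.
Add 15 hours and 25 minutes leg 2 → 9:01 AM UTC (Dec 28).
Add 3 hours and 21 minutes layover in Lagos → 12:22 PM UTC.
Add 15 hours leg 3 → 3:22 AM UTC (Dec 29).
Houston is UTC−6:00, so local arrival = 3:22 AM − 6:00 = 9:22 PM on Dec 28.

9:22 PM on Dec 28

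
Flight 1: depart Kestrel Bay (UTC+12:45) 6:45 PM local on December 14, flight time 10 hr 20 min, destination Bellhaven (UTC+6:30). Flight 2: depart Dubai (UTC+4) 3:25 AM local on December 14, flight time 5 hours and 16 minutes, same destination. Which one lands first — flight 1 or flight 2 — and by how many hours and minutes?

Flight 1 in UTC: 6:45 PM − 12:45 = 6:00 AM on Dec 14.
+10 hours 20 minutes → arrive 4:20 PM UTC on Dec 14.
Flight 2 in UTC: 3:25 AM − 4:00 = 11:25 PM on Dec 13.
+5 hours and 16 minutes → arrive 4:41 AM UTC on Dec 14.
Flight 2 lands earlier by 11 hours 39 minutes.

the second, by 11 hours 39 minutes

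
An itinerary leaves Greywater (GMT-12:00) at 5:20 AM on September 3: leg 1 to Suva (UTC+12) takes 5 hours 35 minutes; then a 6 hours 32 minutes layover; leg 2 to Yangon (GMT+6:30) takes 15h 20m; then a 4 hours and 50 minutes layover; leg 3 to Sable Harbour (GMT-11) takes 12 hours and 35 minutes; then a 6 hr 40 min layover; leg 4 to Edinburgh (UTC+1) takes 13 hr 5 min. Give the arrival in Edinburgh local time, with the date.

Convert departure to UTC: 5:20 AM + 12:00 = 5:20 PM UTC on Sep 3.
Add 5 hours and 35 minutes leg 1 → 10:55 PM UTC.
Add 6 hours 32 minutes layover in Suva → 5:27 AM UTC (Sep 4).
Add 15 hours 20 minutes leg 2 → 8:47 PM UTC.
Add 4 hours and 50 minutes layover in Yangon → 1:37 AM UTC (Sep 5).
Add 12 hours 35 minutes leg 3 → 2:12 PM UTC.
Add 6 hours and 40 minutes layover in Sable Harbour → 8:52 PM UTC.
Add 13 hours 5 minutes leg 4 → 9:57 AM UTC (Sep 6).
Edinburgh is UTC+1:00, so local arrival = 9:57 AM + 1:00 = 10:57 AM on Sep 6.

10:57 AM on September 6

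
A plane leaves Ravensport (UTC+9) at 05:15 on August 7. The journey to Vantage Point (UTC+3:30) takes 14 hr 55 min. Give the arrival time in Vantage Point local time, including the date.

Convert departure to UTC: 05:15 − 9:00 = 20:15 UTC on Aug 6.
Add 14 hours 55 minutes travel time → 11:10 UTC (Aug 7).
Vantage Point is UTC+3:30, so local arrival = 11:10 + 3:30 = 14:40 on Aug 7.

14:40 on Aug 7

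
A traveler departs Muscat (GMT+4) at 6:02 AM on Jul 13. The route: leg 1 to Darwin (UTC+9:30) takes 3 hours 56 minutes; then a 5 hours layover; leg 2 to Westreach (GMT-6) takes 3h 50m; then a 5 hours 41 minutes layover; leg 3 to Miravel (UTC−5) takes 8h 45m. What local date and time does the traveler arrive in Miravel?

12:14 AM on July 14

Convert departure to UTC: 6:02 AM − 4:00 = 2:02 AM UTC on Jul 13.
Add 3 hours and 56 minutes leg 1 → 5:58 AM UTC.
Add 5 hours layover in Darwin → 10:58 AM UTC.
Add 3 hours 50 minutes leg 2 → 2:48 PM UTC.
Add 5 hours 41 minutes layover in Westreach → 8:29 PM UTC.
Add 8 hours and 45 minutes leg 3 → 5:14 AM UTC (Jul 14).
Miravel is UTC−5:00, so local arrival = 5:14 AM − 5:00 = 12:14 AM on Jul 14.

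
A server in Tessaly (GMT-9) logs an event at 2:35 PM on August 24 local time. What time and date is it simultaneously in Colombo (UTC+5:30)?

5:05 AM on August 25

Colombo is 14:30 ahead of Tessaly.
Shift by the zone difference: 2:35 PM + 14:30 = 5:05 AM on Aug 25 in Colombo.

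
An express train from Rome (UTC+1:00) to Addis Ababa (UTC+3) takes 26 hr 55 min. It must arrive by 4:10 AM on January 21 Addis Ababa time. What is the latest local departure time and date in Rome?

11:15 PM on January 19

Target arrival in UTC: 4:10 AM − 3:00 = 1:10 AM on Jan 21.
Subtract 26 hours 55 minutes → departure 10:15 PM UTC on Jan 19.
Rome is UTC+1:00: 10:15 PM + 1:00 = 11:15 PM on Jan 19.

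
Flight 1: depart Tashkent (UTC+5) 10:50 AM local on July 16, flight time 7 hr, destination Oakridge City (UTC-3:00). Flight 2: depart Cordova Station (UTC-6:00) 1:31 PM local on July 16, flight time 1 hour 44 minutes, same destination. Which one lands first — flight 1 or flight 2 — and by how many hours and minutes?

the first, by 8 hours 25 minutes

Flight 1 in UTC: 10:50 AM − 5:00 = 5:50 AM on Jul 16.
+7 hours → arrive 12:50 PM UTC on Jul 16.
Flight 2 in UTC: 1:31 PM + 6:00 = 7:31 PM on Jul 16.
+1 hour 44 minutes → arrive 9:15 PM UTC on Jul 16.
Flight 1 lands earlier by 8 hours 25 minutes.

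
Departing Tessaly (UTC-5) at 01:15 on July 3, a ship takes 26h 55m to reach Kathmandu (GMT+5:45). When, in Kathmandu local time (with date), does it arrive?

14:55 on July 4

Convert departure to UTC: 01:15 + 5:00 = 06:15 UTC on Jul 3.
Add 26 hours and 55 minutes travel time → 09:10 UTC (Jul 4).
Kathmandu is UTC+5:45, so local arrival = 09:10 + 5:45 = 14:55 on Jul 4.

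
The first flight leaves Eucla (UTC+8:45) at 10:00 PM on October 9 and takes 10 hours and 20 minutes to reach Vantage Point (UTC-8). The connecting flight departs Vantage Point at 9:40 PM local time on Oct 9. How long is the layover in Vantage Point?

6 hours 5 minutes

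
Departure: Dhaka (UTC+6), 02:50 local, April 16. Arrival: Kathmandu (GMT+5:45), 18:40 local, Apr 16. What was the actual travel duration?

Departure in UTC: 02:50 − 6:00 = 20:50 on Apr 15.
Arrival in UTC: 18:40 − 5:45 = 12:55 on Apr 16.
Elapsed = 12:55 − 20:50 (+1 day) = 16 hours 5 minutes.

16 hours 5 minutes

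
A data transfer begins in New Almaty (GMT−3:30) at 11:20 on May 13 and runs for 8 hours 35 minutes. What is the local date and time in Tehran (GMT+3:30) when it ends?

02:55 on May 14

Convert start to UTC: 11:20 + 3:30 = 14:50 UTC on May 13.
Add 8 hours 35 minutes duration → 23:25 UTC.
Tehran is UTC+3:30, so local end time = 23:25 + 3:30 = 02:55 on May 14.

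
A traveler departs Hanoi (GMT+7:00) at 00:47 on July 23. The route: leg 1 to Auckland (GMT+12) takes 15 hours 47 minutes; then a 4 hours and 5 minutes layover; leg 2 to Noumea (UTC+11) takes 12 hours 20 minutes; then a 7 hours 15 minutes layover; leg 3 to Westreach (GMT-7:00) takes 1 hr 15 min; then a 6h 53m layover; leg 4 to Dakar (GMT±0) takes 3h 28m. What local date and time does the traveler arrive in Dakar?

20:50 on July 24

Convert departure to UTC: 00:47 − 7:00 = 17:47 UTC on Jul 22.
Add 15 hours 47 minutes leg 1 → 09:34 UTC (Jul 23).
Add 4 hours and 5 minutes layover in Auckland → 13:39 UTC.
Add 12 hours 20 minutes leg 2 → 01:59 UTC (Jul 24).
Add 7 hours 15 minutes layover in Noumea → 09:14 UTC.
Add 1 hour and 15 minutes leg 3 → 10:29 UTC.
Add 6 hours 53 minutes layover in Westreach → 17:22 UTC.
Add 3 hours 28 minutes leg 4 → 20:50 UTC.
Dakar is UTC+0, so local arrival is the same: 20:50 on Jul 24.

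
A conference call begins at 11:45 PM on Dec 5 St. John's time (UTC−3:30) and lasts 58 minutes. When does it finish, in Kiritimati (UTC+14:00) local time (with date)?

Convert start to UTC: 11:45 PM + 3:30 = 3:15 AM UTC on Dec 6.
Add 58 minutes duration → 4:13 AM UTC.
Kiritimati is UTC+14:00, so local end time = 4:13 AM + 14:00 = 6:13 PM on Dec 6.

6:13 PM on December 6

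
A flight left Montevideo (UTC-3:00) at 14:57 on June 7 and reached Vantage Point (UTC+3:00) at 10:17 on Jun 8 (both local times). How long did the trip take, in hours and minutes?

13 hours 20 minutes

Departure in UTC: 14:57 + 3:00 = 17:57 on Jun 7.
Arrival in UTC: 10:17 − 3:00 = 07:17 on Jun 8.
Elapsed = 07:17 − 17:57 (+1 day) = 13 hours 20 minutes.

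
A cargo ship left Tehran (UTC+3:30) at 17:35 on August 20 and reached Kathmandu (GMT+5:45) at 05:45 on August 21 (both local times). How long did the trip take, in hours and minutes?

9 hours 55 minutes

Departure in UTC: 17:35 − 3:30 = 14:05 on Aug 20.
Arrival in UTC: 05:45 − 5:45 = 00:00 on Aug 21.
Elapsed = 00:00 − 14:05 (+1 day) = 9 hours 55 minutes.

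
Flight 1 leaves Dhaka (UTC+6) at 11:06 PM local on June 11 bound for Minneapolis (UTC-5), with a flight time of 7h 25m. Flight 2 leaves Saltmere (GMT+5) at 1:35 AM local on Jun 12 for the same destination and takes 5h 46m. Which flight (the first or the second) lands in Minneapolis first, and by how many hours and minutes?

the first, by 1 hour 50 minutes

Flight 1 in UTC: 11:06 PM − 6:00 = 5:06 PM on Jun 11.
+7 hours 25 minutes → arrive 12:31 AM UTC on Jun 12.
Flight 2 in UTC: 1:35 AM − 5:00 = 8:35 PM on Jun 11.
+5 hours and 46 minutes → arrive 2:21 AM UTC on Jun 12.
Flight 1 lands earlier by 1 hour 50 minutes.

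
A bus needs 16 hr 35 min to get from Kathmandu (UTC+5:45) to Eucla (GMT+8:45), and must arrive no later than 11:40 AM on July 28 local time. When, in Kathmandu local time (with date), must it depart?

Target arrival in UTC: 11:40 AM − 8:45 = 2:55 AM on Jul 28.
Subtract 16 hours 35 minutes → departure 10:20 AM UTC on Jul 27.
Kathmandu is UTC+5:45: 10:20 AM + 5:45 = 4:05 PM on Jul 27.

4:05 PM on Jul 27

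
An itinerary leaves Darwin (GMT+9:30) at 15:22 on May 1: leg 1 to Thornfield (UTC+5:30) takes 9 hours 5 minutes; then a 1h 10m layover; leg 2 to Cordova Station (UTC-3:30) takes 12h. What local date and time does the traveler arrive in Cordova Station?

Convert departure to UTC: 15:22 − 9:30 = 05:52 UTC on May 1.
Add 9 hours 5 minutes leg 1 → 14:57 UTC.
Add 1 hour 10 minutes layover in Thornfield → 16:07 UTC.
Add 12 hours leg 2 → 04:07 UTC (May 2).
Cordova Station is UTC−3:30, so local arrival = 04:07 − 3:30 = 00:37 on May 2.

00:37 on May 2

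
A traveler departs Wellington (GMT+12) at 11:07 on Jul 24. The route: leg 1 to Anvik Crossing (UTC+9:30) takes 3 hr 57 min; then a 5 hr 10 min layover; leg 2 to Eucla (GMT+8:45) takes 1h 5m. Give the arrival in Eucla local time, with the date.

Convert departure to UTC: 11:07 − 12:00 = 23:07 UTC on Jul 23.
Add 3 hours and 57 minutes leg 1 → 03:04 UTC (Jul 24).
Add 5 hours and 10 minutes layover in Anvik Crossing → 08:14 UTC.
Add 1 hour and 5 minutes leg 2 → 09:19 UTC.
Eucla is UTC+8:45, so local arrival = 09:19 + 8:45 = 18:04 on Jul 24.

18:04 on July 24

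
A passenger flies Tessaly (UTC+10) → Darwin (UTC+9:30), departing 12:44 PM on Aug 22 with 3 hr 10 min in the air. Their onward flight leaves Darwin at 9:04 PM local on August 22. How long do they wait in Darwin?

5 hours 40 minutes

Convert departure to UTC: 12:44 PM − 10:00 = 2:44 AM UTC on Aug 22.
Add 3 hours and 10 minutes flight time → 5:54 AM UTC.
Darwin is UTC+9:30, so local arrival = 5:54 AM + 9:30 = 3:24 PM on Aug 22.
Layover = 9:04 PM − 3:24 PM = 5 hours 40 minutes.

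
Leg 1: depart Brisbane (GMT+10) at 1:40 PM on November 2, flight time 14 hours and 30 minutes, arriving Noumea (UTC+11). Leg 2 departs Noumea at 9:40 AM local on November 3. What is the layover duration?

4 hours 30 minutes

Convert departure to UTC: 1:40 PM − 10:00 = 3:40 AM UTC on Nov 2.
Add 14 hours and 30 minutes flight time → 6:10 PM UTC.
Noumea is UTC+11:00, so local arrival = 6:10 PM + 11:00 = 5:10 AM on Nov 3.
Layover = 9:40 AM − 5:10 AM = 4 hours 30 minutes.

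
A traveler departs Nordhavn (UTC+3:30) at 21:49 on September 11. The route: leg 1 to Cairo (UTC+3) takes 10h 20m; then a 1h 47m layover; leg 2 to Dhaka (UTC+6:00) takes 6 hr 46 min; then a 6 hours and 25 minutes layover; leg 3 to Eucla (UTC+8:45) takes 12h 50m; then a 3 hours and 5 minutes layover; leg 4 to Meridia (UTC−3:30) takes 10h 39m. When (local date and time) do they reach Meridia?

18:41 on September 13

Convert departure to UTC: 21:49 − 3:30 = 18:19 UTC on Sep 11.
Add 10 hours and 20 minutes leg 1 → 04:39 UTC (Sep 12).
Add 1 hour 47 minutes layover in Cairo → 06:26 UTC.
Add 6 hours 46 minutes leg 2 → 13:12 UTC.
Add 6 hours and 25 minutes layover in Dhaka → 19:37 UTC.
Add 12 hours 50 minutes leg 3 → 08:27 UTC (Sep 13).
Add 3 hours 5 minutes layover in Eucla → 11:32 UTC.
Add 10 hours and 39 minutes leg 4 → 22:11 UTC.
Meridia is UTC−3:30, so local arrival = 22:11 − 3:30 = 18:41 on Sep 13.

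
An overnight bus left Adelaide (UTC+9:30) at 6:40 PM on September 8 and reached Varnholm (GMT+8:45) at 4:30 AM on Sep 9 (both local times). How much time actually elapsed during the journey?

Varnholm is 0:45 behind Adelaide.
Clock-face elapsed time (ignoring zones) is 9 hours 50 minutes.
Actual elapsed = 9 hours 50 minutes + 0:45 = 10 hours 35 minutes.

10 hours 35 minutes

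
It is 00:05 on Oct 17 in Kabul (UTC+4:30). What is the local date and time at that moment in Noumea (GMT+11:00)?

06:35 on Oct 17

In UTC: 00:05 − 4:30 = 19:35 on Oct 16.
Noumea is UTC+11:00: 19:35 + 11:00 = 06:35 on Oct 17.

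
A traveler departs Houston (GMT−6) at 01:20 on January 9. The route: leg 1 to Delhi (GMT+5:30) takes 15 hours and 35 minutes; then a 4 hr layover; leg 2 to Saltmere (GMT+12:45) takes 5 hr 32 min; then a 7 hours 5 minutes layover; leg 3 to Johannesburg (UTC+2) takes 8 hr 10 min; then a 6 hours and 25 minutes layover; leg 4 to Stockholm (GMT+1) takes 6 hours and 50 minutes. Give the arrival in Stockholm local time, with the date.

Convert departure to UTC: 01:20 + 6:00 = 07:20 UTC on Jan 9.
Add 15 hours and 35 minutes leg 1 → 22:55 UTC.
Add 4 hours layover in Delhi → 02:55 UTC (Jan 10).
Add 5 hours 32 minutes leg 2 → 08:27 UTC.
Add 7 hours and 5 minutes layover in Saltmere → 15:32 UTC.
Add 8 hours and 10 minutes leg 3 → 23:42 UTC.
Add 6 hours 25 minutes layover in Johannesburg → 06:07 UTC (Jan 11).
Add 6 hours and 50 minutes leg 4 → 12:57 UTC.
Stockholm is UTC+1:00, so local arrival = 12:57 + 1:00 = 13:57 on Jan 11.

13:57 on January 11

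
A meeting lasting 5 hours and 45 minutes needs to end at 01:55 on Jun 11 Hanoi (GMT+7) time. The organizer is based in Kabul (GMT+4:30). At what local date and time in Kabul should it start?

Target end time in UTC: 01:55 − 7:00 = 18:55 on Jun 10.
Subtract 5 hours and 45 minutes → start 13:10 UTC on Jun 10.
Kabul is UTC+4:30: 13:10 + 4:30 = 17:40 on Jun 10.

17:40 on Jun 10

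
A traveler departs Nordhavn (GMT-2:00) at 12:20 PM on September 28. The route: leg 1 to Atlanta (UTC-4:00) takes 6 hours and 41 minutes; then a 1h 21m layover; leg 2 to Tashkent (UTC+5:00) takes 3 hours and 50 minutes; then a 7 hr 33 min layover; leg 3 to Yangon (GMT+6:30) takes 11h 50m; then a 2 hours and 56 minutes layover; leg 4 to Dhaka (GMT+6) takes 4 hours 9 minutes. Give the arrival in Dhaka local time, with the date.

10:40 AM on September 30

Convert departure to UTC: 12:20 PM + 2:00 = 2:20 PM UTC on Sep 28.
Add 6 hours 41 minutes leg 1 → 9:01 PM UTC.
Add 1 hour and 21 minutes layover in Atlanta → 10:22 PM UTC.
Add 3 hours 50 minutes leg 2 → 2:12 AM UTC (Sep 29).
Add 7 hours and 33 minutes layover in Tashkent → 9:45 AM UTC.
Add 11 hours 50 minutes leg 3 → 9:35 PM UTC.
Add 2 hours and 56 minutes layover in Yangon → 12:31 AM UTC (Sep 30).
Add 4 hours and 9 minutes leg 4 → 4:40 AM UTC.
Dhaka is UTC+6:00, so local arrival = 4:40 AM + 6:00 = 10:40 AM on Sep 30.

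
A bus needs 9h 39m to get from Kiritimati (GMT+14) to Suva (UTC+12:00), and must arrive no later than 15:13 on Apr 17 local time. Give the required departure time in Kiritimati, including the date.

07:34 on April 17

Target arrival in UTC: 15:13 − 12:00 = 03:13 on Apr 17.
Subtract 9 hours 39 minutes → departure 17:34 UTC on Apr 16.
Kiritimati is UTC+14:00: 17:34 + 14:00 = 07:34 on Apr 17.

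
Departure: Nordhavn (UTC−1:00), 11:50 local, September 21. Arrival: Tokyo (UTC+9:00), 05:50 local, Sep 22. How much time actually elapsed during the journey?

8 hours

Departure in UTC: 11:50 + 1:00 = 12:50 on Sep 21.
Arrival in UTC: 05:50 − 9:00 = 20:50 on Sep 21.
Elapsed = 20:50 − 12:50 = 8 hours.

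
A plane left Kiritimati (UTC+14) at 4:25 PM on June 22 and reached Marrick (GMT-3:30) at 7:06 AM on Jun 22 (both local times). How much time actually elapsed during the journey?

8 hours 11 minutes

Departure in UTC: 4:25 PM − 14:00 = 2:25 AM on Jun 22.
Arrival in UTC: 7:06 AM + 3:30 = 10:36 AM on Jun 22.
Elapsed = 10:36 AM − 2:25 AM = 8 hours 11 minutes.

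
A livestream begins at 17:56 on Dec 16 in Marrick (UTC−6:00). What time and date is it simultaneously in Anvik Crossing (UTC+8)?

07:56 on December 17

Anvik Crossing is 14:00 ahead of Marrick.
Shift by the zone difference: 17:56 + 14:00 = 07:56 on Dec 17 in Anvik Crossing.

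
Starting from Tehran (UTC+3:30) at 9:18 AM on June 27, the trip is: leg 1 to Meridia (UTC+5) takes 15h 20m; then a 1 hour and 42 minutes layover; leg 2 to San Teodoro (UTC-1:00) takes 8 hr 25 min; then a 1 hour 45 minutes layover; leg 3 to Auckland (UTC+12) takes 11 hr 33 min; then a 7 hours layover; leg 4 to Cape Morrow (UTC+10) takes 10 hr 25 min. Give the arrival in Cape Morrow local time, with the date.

Convert departure to UTC: 9:18 AM − 3:30 = 5:48 AM UTC on Jun 27.
Add 15 hours 20 minutes leg 1 → 9:08 PM UTC.
Add 1 hour 42 minutes layover in Meridia → 10:50 PM UTC.
Add 8 hours and 25 minutes leg 2 → 7:15 AM UTC (Jun 28).
Add 1 hour and 45 minutes layover in San Teodoro → 9:00 AM UTC.
Add 11 hours 33 minutes leg 3 → 8:33 PM UTC.
Add 7 hours layover in Auckland → 3:33 AM UTC (Jun 29).
Add 10 hours and 25 minutes leg 4 → 1:58 PM UTC.
Cape Morrow is UTC+10:00, so local arrival = 1:58 PM + 10:00 = 11:58 PM on Jun 29.

11:58 PM on Jun 29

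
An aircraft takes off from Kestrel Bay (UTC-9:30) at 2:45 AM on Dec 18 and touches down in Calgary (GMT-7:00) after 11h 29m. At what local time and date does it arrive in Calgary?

Calgary is 2:30 ahead of Kestrel Bay.
After 11 hours and 29 minutes it is 2:14 PM in Kestrel Bay.
Shift by the zone difference: 2:14 PM + 2:30 = 4:44 PM on Dec 18 in Calgary.

4:44 PM on Dec 18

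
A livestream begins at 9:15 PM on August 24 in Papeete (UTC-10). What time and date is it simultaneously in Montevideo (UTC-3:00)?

4:15 AM on August 25

In UTC: 9:15 PM + 10:00 = 7:15 AM on Aug 25.
Montevideo is UTC−3:00: 7:15 AM − 3:00 = 4:15 AM on Aug 25.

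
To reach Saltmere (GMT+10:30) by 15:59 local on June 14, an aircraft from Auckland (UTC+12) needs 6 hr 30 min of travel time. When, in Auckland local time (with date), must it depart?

Target arrival in UTC: 15:59 − 10:30 = 05:29 on Jun 14.
Subtract 6 hours 30 minutes → departure 22:59 UTC on Jun 13.
Auckland is UTC+12:00: 22:59 + 12:00 = 10:59 on Jun 14.

10:59 on Jun 14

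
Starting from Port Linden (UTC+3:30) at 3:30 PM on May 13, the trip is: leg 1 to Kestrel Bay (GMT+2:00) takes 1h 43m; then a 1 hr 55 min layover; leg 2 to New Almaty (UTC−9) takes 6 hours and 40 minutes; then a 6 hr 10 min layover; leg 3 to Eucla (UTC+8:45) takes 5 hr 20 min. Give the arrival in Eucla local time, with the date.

6:33 PM on May 14

Convert departure to UTC: 3:30 PM − 3:30 = 12:00 PM UTC on May 13.
Add 1 hour 43 minutes leg 1 → 1:43 PM UTC.
Add 1 hour 55 minutes layover in Kestrel Bay → 3:38 PM UTC.
Add 6 hours and 40 minutes leg 2 → 10:18 PM UTC.
Add 6 hours and 10 minutes layover in New Almaty → 4:28 AM UTC (May 14).
Add 5 hours 20 minutes leg 3 → 9:48 AM UTC.
Eucla is UTC+8:45, so local arrival = 9:48 AM + 8:45 = 6:33 PM on May 14.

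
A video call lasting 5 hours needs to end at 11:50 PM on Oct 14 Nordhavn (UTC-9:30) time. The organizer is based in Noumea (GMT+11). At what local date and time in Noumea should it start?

Target end time in UTC: 11:50 PM + 9:30 = 9:20 AM on Oct 15.
Subtract 5 hours → start 4:20 AM UTC on Oct 15.
Noumea is UTC+11:00: 4:20 AM + 11:00 = 3:20 PM on Oct 15.

3:20 PM on October 15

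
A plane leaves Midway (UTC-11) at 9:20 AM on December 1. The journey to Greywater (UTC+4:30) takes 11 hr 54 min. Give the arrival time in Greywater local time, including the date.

12:44 PM on Dec 2

Greywater is 15:30 ahead of Midway.
After 11 hours and 54 minutes it is 9:14 PM in Midway.
Shift by the zone difference: 9:14 PM + 15:30 = 12:44 PM on Dec 2 in Greywater.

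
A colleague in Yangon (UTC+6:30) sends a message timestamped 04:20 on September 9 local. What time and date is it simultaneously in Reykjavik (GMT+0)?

21:50 on Sep 8

In UTC: 04:20 − 6:30 = 21:50 on Sep 8.
Reykjavik is UTC+0, so it is 21:50 on Sep 8.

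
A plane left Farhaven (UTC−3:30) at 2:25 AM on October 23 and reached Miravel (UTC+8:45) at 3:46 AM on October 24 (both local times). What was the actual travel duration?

13 hours 6 minutes

Departure in UTC: 2:25 AM + 3:30 = 5:55 AM on Oct 23.
Arrival in UTC: 3:46 AM − 8:45 = 7:01 PM on Oct 23.
Elapsed = 7:01 PM − 5:55 AM = 13 hours 6 minutes.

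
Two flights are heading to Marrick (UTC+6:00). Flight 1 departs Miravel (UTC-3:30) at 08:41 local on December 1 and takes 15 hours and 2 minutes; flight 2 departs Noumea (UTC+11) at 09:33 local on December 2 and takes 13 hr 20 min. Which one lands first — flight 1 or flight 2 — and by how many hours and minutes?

Flight 1 in UTC: 08:41 + 3:30 = 12:11 on Dec 1.
+15 hours 2 minutes → arrive 03:13 UTC on Dec 2.
Flight 2 in UTC: 09:33 − 11:00 = 22:33 on Dec 1.
+13 hours and 20 minutes → arrive 11:53 UTC on Dec 2.
Flight 1 lands earlier by 8 hours 40 minutes.

the first, by 8 hours 40 minutes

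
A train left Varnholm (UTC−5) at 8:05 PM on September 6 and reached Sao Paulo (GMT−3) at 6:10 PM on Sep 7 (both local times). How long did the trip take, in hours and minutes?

20 hours 5 minutes

Departure in UTC: 8:05 PM + 5:00 = 1:05 AM on Sep 7.
Arrival in UTC: 6:10 PM + 3:00 = 9:10 PM on Sep 7.
Elapsed = 9:10 PM − 1:05 AM = 20 hours 5 minutes.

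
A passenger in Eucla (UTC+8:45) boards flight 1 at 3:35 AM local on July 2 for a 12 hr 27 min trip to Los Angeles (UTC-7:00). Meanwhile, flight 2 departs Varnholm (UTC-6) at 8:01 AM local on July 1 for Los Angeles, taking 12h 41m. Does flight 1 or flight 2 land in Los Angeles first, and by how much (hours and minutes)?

Flight 1 in UTC: 3:35 AM − 8:45 = 6:50 PM on Jul 1.
+12 hours and 27 minutes → arrive 7:17 AM UTC on Jul 2.
Flight 2 in UTC: 8:01 AM + 6:00 = 2:01 PM on Jul 1.
+12 hours 41 minutes → arrive 2:42 AM UTC on Jul 2.
Flight 2 lands earlier by 4 hours 35 minutes.

the second, by 4 hours 35 minutes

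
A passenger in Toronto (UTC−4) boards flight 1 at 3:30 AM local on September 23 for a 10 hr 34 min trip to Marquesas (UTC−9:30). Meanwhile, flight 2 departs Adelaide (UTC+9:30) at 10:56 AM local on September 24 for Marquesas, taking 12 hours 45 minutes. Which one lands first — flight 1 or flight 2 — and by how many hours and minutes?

Flight 1 in UTC: 3:30 AM + 4:00 = 7:30 AM on Sep 23.
+10 hours and 34 minutes → arrive 6:04 PM UTC on Sep 23.
Flight 2 in UTC: 10:56 AM − 9:30 = 1:26 AM on Sep 24.
+12 hours and 45 minutes → arrive 2:11 PM UTC on Sep 24.
Flight 1 lands earlier by 20 hours 7 minutes.

the first, by 20 hours 7 minutes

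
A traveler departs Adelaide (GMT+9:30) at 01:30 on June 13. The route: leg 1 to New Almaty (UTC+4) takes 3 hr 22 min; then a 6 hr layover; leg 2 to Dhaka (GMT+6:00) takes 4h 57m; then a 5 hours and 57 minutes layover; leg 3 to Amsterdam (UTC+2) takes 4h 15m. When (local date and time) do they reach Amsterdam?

Convert departure to UTC: 01:30 − 9:30 = 16:00 UTC on Jun 12.
Add 3 hours 22 minutes leg 1 → 19:22 UTC.
Add 6 hours layover in New Almaty → 01:22 UTC (Jun 13).
Add 4 hours and 57 minutes leg 2 → 06:19 UTC.
Add 5 hours and 57 minutes layover in Dhaka → 12:16 UTC.
Add 4 hours 15 minutes leg 3 → 16:31 UTC.
Amsterdam is UTC+2:00, so local arrival = 16:31 + 2:00 = 18:31 on Jun 13.

18:31 on June 13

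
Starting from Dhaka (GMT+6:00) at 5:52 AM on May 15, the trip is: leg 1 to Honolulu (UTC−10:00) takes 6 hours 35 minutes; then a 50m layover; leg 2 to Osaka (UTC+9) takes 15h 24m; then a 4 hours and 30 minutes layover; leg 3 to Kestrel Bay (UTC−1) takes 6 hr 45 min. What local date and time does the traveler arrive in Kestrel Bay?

8:56 AM on May 16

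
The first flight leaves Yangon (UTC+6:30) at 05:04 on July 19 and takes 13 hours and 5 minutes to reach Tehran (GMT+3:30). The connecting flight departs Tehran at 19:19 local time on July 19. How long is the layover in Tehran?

4 hours 10 minutes

Convert departure to UTC: 05:04 − 6:30 = 22:34 UTC on Jul 18.
Add 13 hours 5 minutes flight time → 11:39 UTC (Jul 19).
Tehran is UTC+3:30, so local arrival = 11:39 + 3:30 = 15:09 on Jul 19.
Layover = 19:19 − 15:09 = 4 hours 10 minutes.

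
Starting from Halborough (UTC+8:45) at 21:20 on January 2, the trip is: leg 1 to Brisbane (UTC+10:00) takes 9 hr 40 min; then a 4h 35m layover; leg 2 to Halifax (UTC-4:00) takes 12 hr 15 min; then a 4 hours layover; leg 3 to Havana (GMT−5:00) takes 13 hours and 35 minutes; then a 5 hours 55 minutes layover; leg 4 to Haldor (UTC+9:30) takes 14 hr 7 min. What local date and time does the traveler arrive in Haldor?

Convert departure to UTC: 21:20 − 8:45 = 12:35 UTC on Jan 2.
Add 9 hours 40 minutes leg 1 → 22:15 UTC.
Add 4 hours 35 minutes layover in Brisbane → 02:50 UTC (Jan 3).
Add 12 hours and 15 minutes leg 2 → 15:05 UTC.
Add 4 hours layover in Halifax → 19:05 UTC.
Add 13 hours and 35 minutes leg 3 → 08:40 UTC (Jan 4).
Add 5 hours 55 minutes layover in Havana → 14:35 UTC.
Add 14 hours and 7 minutes leg 4 → 04:42 UTC (Jan 5).
Haldor is UTC+9:30, so local arrival = 04:42 + 9:30 = 14:12 on Jan 5.

14:12 on January 5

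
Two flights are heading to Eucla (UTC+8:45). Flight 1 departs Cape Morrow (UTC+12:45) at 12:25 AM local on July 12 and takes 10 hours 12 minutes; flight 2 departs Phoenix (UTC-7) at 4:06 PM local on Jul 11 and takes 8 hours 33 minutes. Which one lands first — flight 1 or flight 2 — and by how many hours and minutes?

the first, by 9 hours 47 minutes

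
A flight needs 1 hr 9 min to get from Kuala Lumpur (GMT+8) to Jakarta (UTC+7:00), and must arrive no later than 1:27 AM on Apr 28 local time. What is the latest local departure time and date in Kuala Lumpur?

1:18 AM on April 28

Target arrival in UTC: 1:27 AM − 7:00 = 6:27 PM on Apr 27.
Subtract 1 hour and 9 minutes → departure 5:18 PM UTC on Apr 27.
Kuala Lumpur is UTC+8:00: 5:18 PM + 8:00 = 1:18 AM on Apr 28.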